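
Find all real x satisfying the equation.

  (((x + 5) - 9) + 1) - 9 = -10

Step 1. [(((x + 5) - 9) + 1) - 9 = -10] peel the -9: add 9 from each side. So sub: ((x + 5) - 9) + 1 = -1.
Step 2. [((x + 5) - 9) + 1 = -1] peel the +1: subtract 1 from each side. So sub: (x + 5) - 9 = -2.
Step 3. [(x + 5) - 9 = -2] 9 comes off first (add 9). So sub: x + 5 = 7.
Step 4. [x + 5 = 7] subtract 5: x sits inside (… + 5), so sub: x = 2.

Answer: x ∈ {2}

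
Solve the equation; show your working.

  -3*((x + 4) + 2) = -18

Step 1. [-3*((x + 4) + 2) = -18] -3 out front; divide by -3. So div: (x + 4) + 2 = 6.
Step 2. [(x + 4) + 2 = 6] peel the +2: subtract 2 from each side. So sub: x + 4 = 4.
Step 3. [x + 4 = 4] 4 comes off first (subtract 4) ⇒ sub: x = 0.

Answer: x ∈ {0}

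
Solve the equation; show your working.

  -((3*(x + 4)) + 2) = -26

Step 1. [-((3*(x + 4)) + 2) = -26] flip signs both sides ⇒ neg: (3*(x + 4)) + 2 = 26.
Step 2. [(3*(x + 4)) + 2 = 26] the outer +2 inverts by subtracting 2 ⇒ sub: 3*(x + 4) = 24.
Step 3. [3*(x + 4) = 24] 3·(inner) — divide through by 3 ⇒ div: x + 4 = 8.
Step 4. [x + 4 = 8] peel the +4: subtract 4 from each side, so sub: x = 4.

Answer: x ∈ {4}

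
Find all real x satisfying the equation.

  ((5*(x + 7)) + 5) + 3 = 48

Step 1. [((5*(x + 7)) + 5) + 3 = 48] peel the +3: subtract 3 from each side, so sub: (5*(x + 7)) + 5 = 45.
Step 2. [(5*(x + 7)) + 5 = 45] common factor 5 (LHS and 45) — divide through, so factor: (x + 7) + 1 = 9.
Step 3. [(x + 7) + 1 = 9] subtract 1: x sits inside (… + 1). So sub: x + 7 = 8.
Step 4. [x + 7 = 8] +7 is outermost — subtract 7 both sides, so sub: x = 1.

Answer: x ∈ {1}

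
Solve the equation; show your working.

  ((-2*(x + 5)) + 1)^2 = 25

Step 1. [((-2*(x + 5)) + 1)^2 = 25] √ both sides: 25 ≥ 0 gives two branches. So sqrt: (-2*(x + 5)) + 1 = 5 or -5.
Step 2. [(-2*(x + 5)) + 1 = 5 or -5] subtract 1: x sits inside (… + 1). So sub: -2*(x + 5) = 4 or -6.
Step 3. [-2*(x + 5) = 4 or -6] divide by the outer -2, so div: x + 5 = -2 or 3.
Step 4. [x + 5 = -2 or 3] peel the +5: subtract 5 from each side. So sub: x = -7 or -2.

Answer: x ∈ {-7, -2}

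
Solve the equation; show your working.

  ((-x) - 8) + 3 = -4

Step 1. [((-x) - 8) + 3 = -4] +3 is outermost — subtract 3 both sides ⇒ sub: (-x) - 8 = -7.
Step 2. [(-x) - 8 = -7] the outer -8 inverts by adding 8 ⇒ sub: -x = 1.
Step 3. [-x = 1] flip signs both sides ⇒ neg: x = -1.

Answer: x ∈ {-1}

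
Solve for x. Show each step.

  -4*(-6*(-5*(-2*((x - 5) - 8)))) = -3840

Step 1. [-4*(-6*(-5*(-2*((x - 5) - 8)))) = -3840] leading coefficient -4: divide by -4, so div: -6*(-5*(-2*((x - 5) - 8))) = 960.
Step 2. [-6*(-5*(-2*((x - 5) - 8))) = 960] divide by the outer -6, so div: -5*(-2*((x - 5) - 8)) = -160.
Step 3. [-5*(-2*((x - 5) - 8)) = -160] leading coefficient -5: divide by -5. So div: -2*((x - 5) - 8) = 32.
Step 4. [-2*((x - 5) - 8) = 32] -2·(inner) — divide through by -2, so div: (x - 5) - 8 = -16.
Step 5. [(x - 5) - 8 = -16] add 8: x sits inside (… - 8) ⇒ sub: x - 5 = -8.
Step 6. [x - 5 = -8] the outer -5 inverts by adding 5 ⇒ sub: x = -3.

Answer: x ∈ {-3}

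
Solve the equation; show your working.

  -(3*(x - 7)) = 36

Step 1. [-(3*(x - 7)) = 36] flip signs both sides ⇒ neg: 3*(x - 7) = -36.
Step 2. [3*(x - 7) = -36] 3·(inner) — divide through by 3. So div: x - 7 = -12.
Step 3. [x - 7 = -12] the outer -7 inverts by adding 7, so sub: x = -5.

Answer: x ∈ {-5}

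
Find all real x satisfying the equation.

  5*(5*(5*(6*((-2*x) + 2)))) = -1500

Step 1. [5*(5*(5*(6*((-2*x) + 2)))) = -1500] leading coefficient 5: divide by 5 ⇒ div: 5*(5*(6*((-2*x) + 2))) = -300.
Step 2. [5*(5*(6*((-2*x) + 2))) = -300] 5 out front; divide by 5, so div: 5*(6*((-2*x) + 2)) = -60.
Step 3. [5*(6*((-2*x) + 2)) = -60] leading coefficient 5: divide by 5. So div: 6*((-2*x) + 2) = -12.
Step 4. [6*((-2*x) + 2) = -12] 6·(inner) — divide through by 6, so div: (-2*x) + 2 = -2.
Step 5. [(-2*x) + 2 = -2] subtract 2: x sits inside (… + 2) ⇒ sub: -2*x = -4.
Step 6. [-2*x = -4] leading coefficient -2: divide by -2 ⇒ div: x = 2.

Answer: x ∈ {2}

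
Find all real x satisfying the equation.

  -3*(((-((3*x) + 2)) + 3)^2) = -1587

Step 1. [-3*(((-((3*x) + 2)) + 3)^2) = -1587] leading coefficient -3: divide by -3. So div: ((-((3*x) + 2)) + 3)^2 = 529.
Step 2. [((-((3*x) + 2)) + 3)^2 = 529] 529 ≥ 0, LHS is (·)² — take ±√ ⇒ sqrt: (-((3*x) + 2)) + 3 = 23 or -23.
Step 3. [(-((3*x) + 2)) + 3 = 23 or -23] subtract 3: x sits inside (… + 3), so sub: -((3*x) + 2) = 20 or -26.
Step 4. [-((3*x) + 2) = 20 or -26] leading − — multiply by −1. So neg: (3*x) + 2 = -20 or 26.
Step 5. [(3*x) + 2 = -20 or 26] the outer +2 inverts by subtracting 2. So sub: 3*x = -22 or 24.
Step 6. [3*x = -22 or 24] 3 out front; divide by 3, so div: x = -22/3 or 8.

Answer: x ∈ {-22/3, 8}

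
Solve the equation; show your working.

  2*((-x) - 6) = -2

Step 1. [2*((-x) - 6) = -2] LHS = 2·(…); ÷2 both sides. So div: (-x) - 6 = -1.
Step 2. [(-x) - 6 = -1] -6 is outermost — add 6 both sides. So sub: -x = 5.
Step 3. [-x = 5] LHS negated; negate both sides, so neg: x = -5.

Answer: x ∈ {-5}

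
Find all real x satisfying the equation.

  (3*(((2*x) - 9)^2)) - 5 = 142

Step 1. [(3*(((2*x) - 9)^2)) - 5 = 142] the outer -5 inverts by adding 5, so sub: 3*(((2*x) - 9)^2) = 147.
Step 2. [3*(((2*x) - 9)^2) = 147] leading coefficient 3: divide by 3. So div: ((2*x) - 9)^2 = 49.
Step 3. [((2*x) - 9)^2 = 49] 49 ≥ 0, LHS is (·)² — take ±√, so sqrt: (2*x) - 9 = 7 or -7.
Step 4. [(2*x) - 9 = 7 or -7] the outer -9 inverts by adding 9, so sub: 2*x = 16 or 2.
Step 5. [2*x = 16 or 2] divide by the outer 2, so div: x = 8 or 1.

Answer: x ∈ {1, 8}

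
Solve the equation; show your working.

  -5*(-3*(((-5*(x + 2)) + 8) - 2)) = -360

Step 1. [-5*(-3*(((-5*(x + 2)) + 8) - 2)) = -360] -5·(inner) — divide through by -5, so div: -3*(((-5*(x + 2)) + 8) - 2) = 72.
Step 2. [-3*(((-5*(x + 2)) + 8) - 2) = 72] -3 out front; divide by -3. So div: ((-5*(x + 2)) + 8) - 2 = -24.
Step 3. [((-5*(x + 2)) + 8) - 2 = -24] -2 is outermost — add 2 both sides ⇒ sub: (-5*(x + 2)) + 8 = -22.
Step 4. [(-5*(x + 2)) + 8 = -22] +8 is outermost — subtract 8 both sides ⇒ sub: -5*(x + 2) = -30.
Step 5. [-5*(x + 2) = -30] -5·(inner) — divide through by -5. So div: x + 2 = 6.
Step 6. [x + 2 = 6] 2 comes off first (subtract 2) ⇒ sub: x = 4.

Answer: x ∈ {4}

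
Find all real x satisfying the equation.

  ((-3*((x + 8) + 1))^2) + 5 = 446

Step 1. [((-3*((x + 8) + 1))^2) + 5 = 446] the outer +5 inverts by subtracting 5 ⇒ sub: (-3*((x + 8) + 1))^2 = 441.
Step 2. [(-3*((x + 8) + 1))^2 = 441] 441 ≥ 0, LHS is (·)² — take ±√, so sqrt: -3*((x + 8) + 1) = 21 or -21.
Step 3. [-3*((x + 8) + 1) = 21 or -21] divide by the outer -3. So div: (x + 8) + 1 = -7 or 7.
Step 4. [(x + 8) + 1 = -7 or 7] peel the +1: subtract 1 from each side ⇒ sub: x + 8 = -8 or 6.
Step 5. [x + 8 = -8 or 6] peel the +8: subtract 8 from each side ⇒ sub: x = -16 or -2.

Answer: x ∈ {-16, -2}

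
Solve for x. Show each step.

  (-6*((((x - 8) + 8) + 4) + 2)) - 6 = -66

Step 1. [(-6*((((x - 8) + 8) + 4) + 2)) - 6 = -66] -6 is outermost — add 6 both sides. So sub: -6*((((x - 8) + 8) + 4) + 2) = -60.
Step 2. [-6*((((x - 8) + 8) + 4) + 2) = -60] -6 out front; divide by -6 ⇒ div: (((x - 8) + 8) + 4) + 2 = 10.
Step 3. [(((x - 8) + 8) + 4) + 2 = 10] subtract 2: x sits inside (… + 2). So sub: ((x - 8) + 8) + 4 = 8.
Step 4. [((x - 8) + 8) + 4 = 8] 4 comes off first (subtract 4), so sub: (x - 8) + 8 = 4.
Step 5. [(x - 8) + 8 = 4] peel the +8: subtract 8 from each side ⇒ sub: x - 8 = -4.
Step 6. [x - 8 = -4] the outer -8 inverts by adding 8. So sub: x = 4.

Answer: x ∈ {4}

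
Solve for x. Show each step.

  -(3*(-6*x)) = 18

Step 1. [-(3*(-6*x)) = 18] flip signs both sides ⇒ neg: 3*(-6*x) = -18.
Step 2. [3*(-6*x) = -18] 3 out front; divide by 3. So div: -6*x = -6.
Step 3. [-6*x = -6] leading coefficient -6: divide by -6 ⇒ div: x = 1.

Answer: x ∈ {1}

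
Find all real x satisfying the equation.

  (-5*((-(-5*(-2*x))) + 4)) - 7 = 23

Step 1. [(-5*((-(-5*(-2*x))) + 4)) - 7 = 23] peel the -7: add 7 from each side ⇒ sub: -5*((-(-5*(-2*x))) + 4) = 30.
Step 2. [-5*((-(-5*(-2*x))) + 4) = 30] LHS = -5·(…); ÷-5 both sides, so div: (-(-5*(-2*x))) + 4 = -6.
Step 3. [(-(-5*(-2*x))) + 4 = -6] the outer +4 inverts by subtracting 4, so sub: -(-5*(-2*x)) = -10.
Step 4. [-(-5*(-2*x)) = -10] LHS negated; negate both sides. So neg: -5*(-2*x) = 10.
Step 5. [-5*(-2*x) = 10] leading coefficient -5: divide by -5 ⇒ div: -2*x = -2.
Step 6. [-2*x = -2] divide by the outer -2, so div: x = 1.

Answer: x ∈ {1}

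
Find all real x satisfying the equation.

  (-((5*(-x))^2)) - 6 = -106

Step 1. [(-((5*(-x))^2)) - 6 = -106] the outer -6 inverts by adding 6. So sub: -((5*(-x))^2) = -100.
Step 2. [-((5*(-x))^2) = -100] LHS negated; negate both sides, so neg: (5*(-x))^2 = 100.
Step 3. [(5*(-x))^2 = 100] LHS squared, RHS 100 ≥ 0: apply √ (±), so sqrt: 5*(-x) = 10 or -10.
Step 4. [5*(-x) = 10 or -10] divide by the outer 5 ⇒ div: -x = 2 or -2.
Step 5. [-x = 2 or -2] LHS negated; negate both sides, so neg: x = -2 or 2.

Answer: x ∈ {-2, 2}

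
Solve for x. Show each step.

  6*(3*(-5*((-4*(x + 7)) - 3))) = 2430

Step 1. [6*(3*(-5*((-4*(x + 7)) - 3))) = 2430] divide by the outer 6. So div: 3*(-5*((-4*(x + 7)) - 3)) = 405.
Step 2. [3*(-5*((-4*(x + 7)) - 3)) = 405] LHS = 3·(…); ÷3 both sides. So div: -5*((-4*(x + 7)) - 3) = 135.
Step 3. [-5*((-4*(x + 7)) - 3) = 135] -5·(inner) — divide through by -5, so div: (-4*(x + 7)) - 3 = -27.
Step 4. [(-4*(x + 7)) - 3 = -27] -3 is outermost — add 3 both sides, so sub: -4*(x + 7) = -24.
Step 5. [-4*(x + 7) = -24] divide by the outer -4 ⇒ div: x + 7 = 6.
Step 6. [x + 7 = 6] peel the +7: subtract 7 from each side. So sub: x = -1.

Answer: x ∈ {-1}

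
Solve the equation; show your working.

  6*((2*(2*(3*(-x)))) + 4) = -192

Step 1. [6*((2*(2*(3*(-x)))) + 4) = -192] 6 out front; divide by 6, so div: (2*(2*(3*(-x)))) + 4 = -32.
Step 2. [(2*(2*(3*(-x)))) + 4 = -32] peel the +4: subtract 4 from each side, so sub: 2*(2*(3*(-x))) = -36.
Step 3. [2*(2*(3*(-x))) = -36] divide by the outer 2. So div: 2*(3*(-x)) = -18.
Step 4. [2*(3*(-x)) = -18] leading coefficient 2: divide by 2. So div: 3*(-x) = -9.
Step 5. [3*(-x) = -9] LHS = 3·(…); ÷3 both sides ⇒ div: -x = -3.
Step 6. [-x = -3] leading − — multiply by −1. So neg: x = 3.

Answer: x ∈ {3}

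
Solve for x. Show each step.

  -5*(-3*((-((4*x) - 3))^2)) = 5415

Step 1. [-5*(-3*((-((4*x) - 3))^2)) = 5415] -5 out front; divide by -5 ⇒ div: -3*((-((4*x) - 3))^2) = -1083.
Step 2. [-3*((-((4*x) - 3))^2) = -1083] -3·(inner) — divide through by -3. So div: (-((4*x) - 3))^2 = 361.
Step 3. [(-((4*x) - 3))^2 = 361] 361 ≥ 0, LHS is (·)² — take ±√. So sqrt: -((4*x) - 3) = 19 or -19.
Step 4. [-((4*x) - 3) = 19 or -19] leading − — multiply by −1, so neg: (4*x) - 3 = -19 or 19.
Step 5. [(4*x) - 3 = -19 or 19] add 3: x sits inside (… - 3) ⇒ sub: 4*x = -16 or 22.
Step 6. [4*x = -16 or 22] divide by the outer 4 ⇒ div: x = -4 or 11/2.

Answer: x ∈ {-4, 11/2}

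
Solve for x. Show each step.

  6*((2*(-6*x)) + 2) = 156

Step 1. [6*((2*(-6*x)) + 2) = 156] LHS = 6·(…); ÷6 both sides, so div: (2*(-6*x)) + 2 = 26.
Step 2. [(2*(-6*x)) + 2 = 26] 2 | LHS and 2 | 26: pull 2 out, so factor: (-6*x) + 1 = 13.
Step 3. [(-6*x) + 1 = 13] peel the +1: subtract 1 from each side. So sub: -6*x = 12.
Step 4. [-6*x = 12] LHS = -6·(…); ÷-6 both sides, so div: x = -2.

Answer: x ∈ {-2}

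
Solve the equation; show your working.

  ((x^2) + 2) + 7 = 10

Step 1. [((x^2) + 2) + 7 = 10] the outer +7 inverts by subtracting 7 ⇒ sub: (x^2) + 2 = 3.
Step 2. [(x^2) + 2 = 3] peel the +2: subtract 2 from each side, so sub: x^2 = 1.
Step 3. [x^2 = 1] √ both sides: 1 ≥ 0 gives two branches. So sqrt: x = 1 or -1.

Answer: x ∈ {-1, 1}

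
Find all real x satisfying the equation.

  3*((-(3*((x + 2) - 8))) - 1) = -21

Step 1. [3*((-(3*((x + 2) - 8))) - 1) = -21] 3·(inner) — divide through by 3. So div: (-(3*((x + 2) - 8))) - 1 = -7.
Step 2. [(-(3*((x + 2) - 8))) - 1 = -7] -1 is outermost — add 1 both sides ⇒ sub: -(3*((x + 2) - 8)) = -6.
Step 3. [-(3*((x + 2) - 8)) = -6] leading − — multiply by −1 ⇒ neg: 3*((x + 2) - 8) = 6.
Step 4. [3*((x + 2) - 8) = 6] divide by the outer 3. So div: (x + 2) - 8 = 2.
Step 5. [(x + 2) - 8 = 2] the outer -8 inverts by adding 8. So sub: x + 2 = 10.
Step 6. [x + 2 = 10] 2 comes off first (subtract 2) ⇒ sub: x = 8.

Answer: x ∈ {8}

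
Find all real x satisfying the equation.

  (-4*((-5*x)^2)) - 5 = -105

Step 1. [(-4*((-5*x)^2)) - 5 = -105] 5 comes off first (add 5) ⇒ sub: -4*((-5*x)^2) = -100.
Step 2. [-4*((-5*x)^2) = -100] divide by the outer -4 ⇒ div: (-5*x)^2 = 25.
Step 3. [(-5*x)^2 = 25] √ both sides: 25 ≥ 0 gives two branches, so sqrt: -5*x = 5 or -5.
Step 4. [-5*x = 5 or -5] -5·(inner) — divide through by -5, so div: x = -1 or 1.

Answer: x ∈ {-1, 1}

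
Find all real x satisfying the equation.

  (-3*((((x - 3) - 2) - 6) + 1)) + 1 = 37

Step 1. [(-3*((((x - 3) - 2) - 6) + 1)) + 1 = 37] subtract 1: x sits inside (… + 1), so sub: -3*((((x - 3) - 2) - 6) + 1) = 36.
Step 2. [-3*((((x - 3) - 2) - 6) + 1) = 36] divide by the outer -3, so div: (((x - 3) - 2) - 6) + 1 = -12.
Step 3. [(((x - 3) - 2) - 6) + 1 = -12] the outer +1 inverts by subtracting 1. So sub: ((x - 3) - 2) - 6 = -13.
Step 4. [((x - 3) - 2) - 6 = -13] -6 is outermost — add 6 both sides, so sub: (x - 3) - 2 = -7.
Step 5. [(x - 3) - 2 = -7] -2 is outermost — add 2 both sides, so sub: x - 3 = -5.
Step 6. [x - 3 = -5] -3 is outermost — add 3 both sides ⇒ sub: x = -2.

Answer: x ∈ {-2}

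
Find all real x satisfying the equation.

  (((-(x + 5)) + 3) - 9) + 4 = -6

Step 1. [(((-(x + 5)) + 3) - 9) + 4 = -6] 4 comes off first (subtract 4). So sub: ((-(x + 5)) + 3) - 9 = -10.
Step 2. [((-(x + 5)) + 3) - 9 = -10] 9 comes off first (add 9). So sub: (-(x + 5)) + 3 = -1.
Step 3. [(-(x + 5)) + 3 = -1] +3 is outermost — subtract 3 both sides. So sub: -(x + 5) = -4.
Step 4. [-(x + 5) = -4] leading − — multiply by −1, so neg: x + 5 = 4.
Step 5. [x + 5 = 4] the outer +5 inverts by subtracting 5, so sub: x = -1.

Answer: x ∈ {-1}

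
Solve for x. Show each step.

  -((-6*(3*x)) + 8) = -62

Step 1. [-((-6*(3*x)) + 8) = -62] leading − — multiply by −1, so neg: (-6*(3*x)) + 8 = 62.
Step 2. [(-6*(3*x)) + 8 = 62] subtract 8: x sits inside (… + 8). So sub: -6*(3*x) = 54.
Step 3. [-6*(3*x) = 54] leading coefficient -6: divide by -6 ⇒ div: 3*x = -9.
Step 4. [3*x = -9] divide by the outer 3, so div: x = -3.

Answer: x ∈ {-3}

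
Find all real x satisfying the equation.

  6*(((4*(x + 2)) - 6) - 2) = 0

Step 1. [6*(((4*(x + 2)) - 6) - 2) = 0] LHS = 6·(…); ÷6 both sides. So div: ((4*(x + 2)) - 6) - 2 = 0.
Step 2. [((4*(x + 2)) - 6) - 2 = 0] the outer -2 inverts by adding 2. So sub: (4*(x + 2)) - 6 = 2.
Step 3. [(4*(x + 2)) - 6 = 2] -6 is outermost — add 6 both sides ⇒ sub: 4*(x + 2) = 8.
Step 4. [4*(x + 2) = 8] divide by the outer 4. So div: x + 2 = 2.
Step 5. [x + 2 = 2] +2 is outermost — subtract 2 both sides, so sub: x = 0.

Answer: x ∈ {0}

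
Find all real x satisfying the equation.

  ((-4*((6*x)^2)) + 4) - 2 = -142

Step 1. [((-4*((6*x)^2)) + 4) - 2 = -142] add 2: x sits inside (… - 2), so sub: (-4*((6*x)^2)) + 4 = -140.
Step 2. [(-4*((6*x)^2)) + 4 = -140] -4 | LHS and -4 | -140: pull -4 out, so factor: ((6*x)^2) - 1 = 35.
Step 3. [((6*x)^2) - 1 = 35] -1 is outermost — add 1 both sides, so sub: (6*x)^2 = 36.
Step 4. [(6*x)^2 = 36] √ both sides: 36 ≥ 0 gives two branches ⇒ sqrt: 6*x = 6 or -6.
Step 5. [6*x = 6 or -6] LHS = 6·(…); ÷6 both sides, so div: x = 1 or -1.

Answer: x ∈ {-1, 1}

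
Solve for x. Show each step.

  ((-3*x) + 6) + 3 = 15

Step 1. [((-3*x) + 6) + 3 = 15] peel the +3: subtract 3 from each side ⇒ sub: (-3*x) + 6 = 12.
Step 2. [(-3*x) + 6 = 12] peel the +6: subtract 6 from each side. So sub: -3*x = 6.
Step 3. [-3*x = 6] divide by the outer -3, so div: x = -2.

Answer: x ∈ {-2}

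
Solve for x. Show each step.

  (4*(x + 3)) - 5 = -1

Step 1. [(4*(x + 3)) - 5 = -1] add 5: x sits inside (… - 5), so sub: 4*(x + 3) = 4.
Step 2. [4*(x + 3) = 4] divide by the outer 4 ⇒ div: x + 3 = 1.
Step 3. [x + 3 = 1] subtract 3: x sits inside (… + 3), so sub: x = -2.

Answer: x ∈ {-2}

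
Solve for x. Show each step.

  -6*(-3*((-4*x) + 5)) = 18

Step 1. [-6*(-3*((-4*x) + 5)) = 18] leading coefficient -6: divide by -6. So div: -3*((-4*x) + 5) = -3.
Step 2. [-3*((-4*x) + 5) = -3] LHS = -3·(…); ÷-3 both sides. So div: (-4*x) + 5 = 1.
Step 3. [(-4*x) + 5 = 1] 5 comes off first (subtract 5). So sub: -4*x = -4.
Step 4. [-4*x = -4] LHS = -4·(…); ÷-4 both sides. So div: x = 1.

Answer: x ∈ {1}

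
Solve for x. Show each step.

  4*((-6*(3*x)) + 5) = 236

Step 1. [4*((-6*(3*x)) + 5) = 236] leading coefficient 4: divide by 4 ⇒ div: (-6*(3*x)) + 5 = 59.
Step 2. [(-6*(3*x)) + 5 = 59] the outer +5 inverts by subtracting 5. So sub: -6*(3*x) = 54.
Step 3. [-6*(3*x) = 54] leading coefficient -6: divide by -6 ⇒ div: 3*x = -9.
Step 4. [3*x = -9] divide by the outer 3, so div: x = -3.

Answer: x ∈ {-3}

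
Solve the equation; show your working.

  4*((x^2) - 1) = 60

Step 1. [4*((x^2) - 1) = 60] 4·(inner) — divide through by 4 ⇒ div: (x^2) - 1 = 15.
Step 2. [(x^2) - 1 = 15] 1 comes off first (add 1) ⇒ sub: x^2 = 16.
Step 3. [x^2 = 16] √ both sides: 16 ≥ 0 gives two branches. So sqrt: x = 4 or -4.

Answer: x ∈ {-4, 4}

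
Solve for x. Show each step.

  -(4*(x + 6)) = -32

Step 1. [-(4*(x + 6)) = -32] LHS negated; negate both sides ⇒ neg: 4*(x + 6) = 32.
Step 2. [4*(x + 6) = 32] LHS = 4·(…); ÷4 both sides. So div: x + 6 = 8.
Step 3. [x + 6 = 8] subtract 6: x sits inside (… + 6), so sub: x = 2.

Answer: x ∈ {2}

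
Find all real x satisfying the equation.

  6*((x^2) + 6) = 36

Step 1. [6*((x^2) + 6) = 36] 6·(inner) — divide through by 6. So div: (x^2) + 6 = 6.
Step 2. [(x^2) + 6 = 6] subtract 6: x sits inside (… + 6). So sub: x^2 = 0.
Step 3. [x^2 = 0] LHS squared, RHS 0 ≥ 0: apply √ (±) ⇒ sqrt: x = 0.

Answer: x ∈ {0}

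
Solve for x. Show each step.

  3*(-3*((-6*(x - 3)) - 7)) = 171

Step 1. [3*(-3*((-6*(x - 3)) - 7)) = 171] divide by the outer 3 ⇒ div: -3*((-6*(x - 3)) - 7) = 57.
Step 2. [-3*((-6*(x - 3)) - 7) = 57] leading coefficient -3: divide by -3 ⇒ div: (-6*(x - 3)) - 7 = -19.
Step 3. [(-6*(x - 3)) - 7 = -19] the outer -7 inverts by adding 7, so sub: -6*(x - 3) = -12.
Step 4. [-6*(x - 3) = -12] LHS = -6·(…); ÷-6 both sides. So div: x - 3 = 2.
Step 5. [x - 3 = 2] add 3: x sits inside (… - 3). So sub: x = 5.

Answer: x ∈ {5}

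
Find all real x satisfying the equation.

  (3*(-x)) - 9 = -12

Step 1. [(3*(-x)) - 9 = -12] peel the -9: add 9 from each side. So sub: 3*(-x) = -3.
Step 2. [3*(-x) = -3] leading coefficient 3: divide by 3, so div: -x = -1.
Step 3. [-x = -1] flip signs both sides. So neg: x = 1.

Answer: x ∈ {1}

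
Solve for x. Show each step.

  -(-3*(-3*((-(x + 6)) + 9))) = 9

Step 1. [-(-3*(-3*((-(x + 6)) + 9))) = 9] LHS negated; negate both sides ⇒ neg: -3*(-3*((-(x + 6)) + 9)) = -9.
Step 2. [-3*(-3*((-(x + 6)) + 9)) = -9] -3 out front; divide by -3. So div: -3*((-(x + 6)) + 9) = 3.
Step 3. [-3*((-(x + 6)) + 9) = 3] divide by the outer -3, so div: (-(x + 6)) + 9 = -1.
Step 4. [(-(x + 6)) + 9 = -1] peel the +9: subtract 9 from each side, so sub: -(x + 6) = -10.
Step 5. [-(x + 6) = -10] flip signs both sides, so neg: x + 6 = 10.
Step 6. [x + 6 = 10] 6 comes off first (subtract 6), so sub: x = 4.

Answer: x ∈ {4}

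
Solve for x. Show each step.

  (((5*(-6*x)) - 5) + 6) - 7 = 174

Step 1. [(((5*(-6*x)) - 5) + 6) - 7 = 174] 7 comes off first (add 7). So sub: ((5*(-6*x)) - 5) + 6 = 181.
Step 2. [((5*(-6*x)) - 5) + 6 = 181] peel the +6: subtract 6 from each side ⇒ sub: (5*(-6*x)) - 5 = 175.
Step 3. [(5*(-6*x)) - 5 = 175] add 5: x sits inside (… - 5). So sub: 5*(-6*x) = 180.
Step 4. [5*(-6*x) = 180] divide by the outer 5 ⇒ div: -6*x = 36.
Step 5. [-6*x = 36] -6·(inner) — divide through by -6, so div: x = -6.

Answer: x ∈ {-6}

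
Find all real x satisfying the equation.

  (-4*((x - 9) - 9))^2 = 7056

Step 1. [(-4*((x - 9) - 9))^2 = 7056] 7056 ≥ 0, LHS is (·)² — take ±√. So sqrt: -4*((x - 9) - 9) = 84 or -84.
Step 2. [-4*((x - 9) - 9) = 84 or -84] leading coefficient -4: divide by -4. So div: (x - 9) - 9 = -21 or 21.
Step 3. [(x - 9) - 9 = -21 or 21] peel the -9: add 9 from each side, so sub: x - 9 = -12 or 30.
Step 4. [x - 9 = -12 or 30] add 9: x sits inside (… - 9) ⇒ sub: x = -3 or 39.

Answer: x ∈ {-3, 39}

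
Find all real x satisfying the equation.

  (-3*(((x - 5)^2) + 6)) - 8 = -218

Step 1. [(-3*(((x - 5)^2) + 6)) - 8 = -218] peel the -8: add 8 from each side ⇒ sub: -3*(((x - 5)^2) + 6) = -210.
Step 2. [-3*(((x - 5)^2) + 6) = -210] LHS = -3·(…); ÷-3 both sides. So div: ((x - 5)^2) + 6 = 70.
Step 3. [((x - 5)^2) + 6 = 70] peel the +6: subtract 6 from each side ⇒ sub: (x - 5)^2 = 64.
Step 4. [(x - 5)^2 = 64] 64 ≥ 0, LHS is (·)² — take ±√, so sqrt: x - 5 = 8 or -8.
Step 5. [x - 5 = 8 or -8] add 5: x sits inside (… - 5) ⇒ sub: x = 13 or -3.

Answer: x ∈ {-3, 13}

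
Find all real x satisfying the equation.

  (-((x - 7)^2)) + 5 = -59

Step 1. [(-((x - 7)^2)) + 5 = -59] 5 comes off first (subtract 5). So sub: -((x - 7)^2) = -64.
Step 2. [-((x - 7)^2) = -64] flip signs both sides ⇒ neg: (x - 7)^2 = 64.
Step 3. [(x - 7)^2 = 64] LHS squared, RHS 64 ≥ 0: apply √ (±), so sqrt: x - 7 = 8 or -8.
Step 4. [x - 7 = 8 or -8] -7 is outermost — add 7 both sides, so sub: x = 15 or -1.

Answer: x ∈ {-1, 15}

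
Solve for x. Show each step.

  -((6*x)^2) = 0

Step 1. [-((6*x)^2) = 0] flip signs both sides ⇒ neg: (6*x)^2 = 0.
Step 2. [(6*x)^2 = 0] √ both sides: 0 ≥ 0 gives two branches ⇒ sqrt: 6*x = 0.
Step 3. [6*x = 0] divide by the outer 6. So div: x = 0.

Answer: x ∈ {0}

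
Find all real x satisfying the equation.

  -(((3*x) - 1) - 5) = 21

Step 1. [-(((3*x) - 1) - 5) = 21] LHS negated; negate both sides. So neg: ((3*x) - 1) - 5 = -21.
Step 2. [((3*x) - 1) - 5 = -21] add 5: x sits inside (… - 5) ⇒ sub: (3*x) - 1 = -16.
Step 3. [(3*x) - 1 = -16] -1 is outermost — add 1 both sides, so sub: 3*x = -15.
Step 4. [3*x = -15] divide by the outer 3 ⇒ div: x = -5.

Answer: x ∈ {-5}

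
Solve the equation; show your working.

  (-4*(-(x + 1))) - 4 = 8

Step 1. [(-4*(-(x + 1))) - 4 = 8] add 4: x sits inside (… - 4). So sub: -4*(-(x + 1)) = 12.
Step 2. [-4*(-(x + 1)) = 12] divide by the outer -4 ⇒ div: -(x + 1) = -3.
Step 3. [-(x + 1) = -3] leading − — multiply by −1. So neg: x + 1 = 3.
Step 4. [x + 1 = 3] peel the +1: subtract 1 from each side. So sub: x = 2.

Answer: x ∈ {2}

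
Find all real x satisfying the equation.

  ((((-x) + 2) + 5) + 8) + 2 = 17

Step 1. [((((-x) + 2) + 5) + 8) + 2 = 17] the outer +2 inverts by subtracting 2 ⇒ sub: (((-x) + 2) + 5) + 8 = 15.
Step 2. [(((-x) + 2) + 5) + 8 = 15] subtract 8: x sits inside (… + 8), so sub: ((-x) + 2) + 5 = 7.
Step 3. [((-x) + 2) + 5 = 7] subtract 5: x sits inside (… + 5) ⇒ sub: (-x) + 2 = 2.
Step 4. [(-x) + 2 = 2] subtract 2: x sits inside (… + 2) ⇒ sub: -x = 0.
Step 5. [-x = 0] leading − — multiply by −1, so neg: x = 0.

Answer: x ∈ {0}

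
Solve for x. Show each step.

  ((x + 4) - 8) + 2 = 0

Step 1. [((x + 4) - 8) + 2 = 0] 2 comes off first (subtract 2). So sub: (x + 4) - 8 = -2.
Step 2. [(x + 4) - 8 = -2] peel the -8: add 8 from each side ⇒ sub: x + 4 = 6.
Step 3. [x + 4 = 6] 4 comes off first (subtract 4), so sub: x = 2.

Answer: x ∈ {2}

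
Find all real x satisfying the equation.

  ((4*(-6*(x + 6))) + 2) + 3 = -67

Step 1. [((4*(-6*(x + 6))) + 2) + 3 = -67] peel the +3: subtract 3 from each side, so sub: (4*(-6*(x + 6))) + 2 = -70.
Step 2. [(4*(-6*(x + 6))) + 2 = -70] peel the +2: subtract 2 from each side. So sub: 4*(-6*(x + 6)) = -72.
Step 3. [4*(-6*(x + 6)) = -72] 4·(inner) — divide through by 4, so div: -6*(x + 6) = -18.
Step 4. [-6*(x + 6) = -18] -6·(inner) — divide through by -6. So div: x + 6 = 3.
Step 5. [x + 6 = 3] 6 comes off first (subtract 6) ⇒ sub: x = -3.

Answer: x ∈ {-3}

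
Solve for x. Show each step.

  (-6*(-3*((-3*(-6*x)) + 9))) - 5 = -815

Step 1. [(-6*(-3*((-3*(-6*x)) + 9))) - 5 = -815] the outer -5 inverts by adding 5. So sub: -6*(-3*((-3*(-6*x)) + 9)) = -810.
Step 2. [-6*(-3*((-3*(-6*x)) + 9)) = -810] divide by the outer -6, so div: -3*((-3*(-6*x)) + 9) = 135.
Step 3. [-3*((-3*(-6*x)) + 9) = 135] -3 out front; divide by -3 ⇒ div: (-3*(-6*x)) + 9 = -45.
Step 4. [(-3*(-6*x)) + 9 = -45] +9 is outermost — subtract 9 both sides. So sub: -3*(-6*x) = -54.
Step 5. [-3*(-6*x) = -54] -3 out front; divide by -3. So div: -6*x = 18.
Step 6. [-6*x = 18] leading coefficient -6: divide by -6. So div: x = -3.

Answer: x ∈ {-3}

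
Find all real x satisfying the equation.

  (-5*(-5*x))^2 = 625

Step 1. [(-5*(-5*x))^2 = 625] √ both sides: 625 ≥ 0 gives two branches. So sqrt: -5*(-5*x) = 25 or -25.
Step 2. [-5*(-5*x) = 25 or -25] divide by the outer -5, so div: -5*x = -5 or 5.
Step 3. [-5*x = -5 or 5] LHS = -5·(…); ÷-5 both sides, so div: x = 1 or -1.

Answer: x ∈ {-1, 1}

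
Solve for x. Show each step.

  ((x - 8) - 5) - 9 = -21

Step 1. [((x - 8) - 5) - 9 = -21] peel the -9: add 9 from each side ⇒ sub: (x - 8) - 5 = -12.
Step 2. [(x - 8) - 5 = -12] the outer -5 inverts by adding 5 ⇒ sub: x - 8 = -7.
Step 3. [x - 8 = -7] peel the -8: add 8 from each side. So sub: x = 1.

Answer: x ∈ {1}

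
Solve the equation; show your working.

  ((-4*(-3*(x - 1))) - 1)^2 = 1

Step 1. [((-4*(-3*(x - 1))) - 1)^2 = 1] LHS squared, RHS 1 ≥ 0: apply √ (±), so sqrt: (-4*(-3*(x - 1))) - 1 = 1 or -1.
Step 2. [(-4*(-3*(x - 1))) - 1 = 1 or -1] add 1: x sits inside (… - 1). So sub: -4*(-3*(x - 1)) = 2 or 0.
Step 3. [-4*(-3*(x - 1)) = 2 or 0] leading coefficient -4: divide by -4. So div: -3*(x - 1) = -1/2 or 0.
Step 4. [-3*(x - 1) = -1/2 or 0] LHS = -3·(…); ÷-3 both sides. So div: x - 1 = 1/6 or 0.
Step 5. [x - 1 = 1/6 or 0] 1 comes off first (add 1), so sub: x = 7/6 or 1.

Answer: x ∈ {1, 7/6}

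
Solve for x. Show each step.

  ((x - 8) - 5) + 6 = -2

Step 1. [((x - 8) - 5) + 6 = -2] the outer +6 inverts by subtracting 6 ⇒ sub: (x - 8) - 5 = -8.
Step 2. [(x - 8) - 5 = -8] peel the -5: add 5 from each side. So sub: x - 8 = -3.
Step 3. [x - 8 = -3] peel the -8: add 8 from each side. So sub: x = 5.

Answer: x ∈ {5}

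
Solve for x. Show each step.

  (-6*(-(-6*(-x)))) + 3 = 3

Step 1. [(-6*(-(-6*(-x)))) + 3 = 3] peel the +3: subtract 3 from each side. So sub: -6*(-(-6*(-x))) = 0.
Step 2. [-6*(-(-6*(-x))) = 0] -6 out front; divide by -6, so div: -(-6*(-x)) = 0.
Step 3. [-(-6*(-x)) = 0] LHS negated; negate both sides ⇒ neg: -6*(-x) = 0.
Step 4. [-6*(-x) = 0] LHS = -6·(…); ÷-6 both sides ⇒ div: -x = 0.
Step 5. [-x = 0] leading − — multiply by −1. So neg: x = 0.

Answer: x ∈ {0}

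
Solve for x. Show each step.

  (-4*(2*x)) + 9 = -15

Step 1. [(-4*(2*x)) + 9 = -15] subtract 9: x sits inside (… + 9). So sub: -4*(2*x) = -24.
Step 2. [-4*(2*x) = -24] divide by the outer -4. So div: 2*x = 6.
Step 3. [2*x = 6] 2 out front; divide by 2 ⇒ div: x = 3.

Answer: x ∈ {3}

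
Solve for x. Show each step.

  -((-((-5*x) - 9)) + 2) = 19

Step 1. [-((-((-5*x) - 9)) + 2) = 19] flip signs both sides. So neg: (-((-5*x) - 9)) + 2 = -19.
Step 2. [(-((-5*x) - 9)) + 2 = -19] peel the +2: subtract 2 from each side, so sub: -((-5*x) - 9) = -21.
Step 3. [-((-5*x) - 9) = -21] flip signs both sides. So neg: (-5*x) - 9 = 21.
Step 4. [(-5*x) - 9 = 21] -9 is outermost — add 9 both sides ⇒ sub: -5*x = 30.
Step 5. [-5*x = 30] -5·(inner) — divide through by -5. So div: x = -6.

Answer: x ∈ {-6}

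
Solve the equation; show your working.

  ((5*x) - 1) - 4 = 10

Step 1. [((5*x) - 1) - 4 = 10] -4 is outermost — add 4 both sides ⇒ sub: (5*x) - 1 = 14.
Step 2. [(5*x) - 1 = 14] the outer -1 inverts by adding 1 ⇒ sub: 5*x = 15.
Step 3. [5*x = 15] 5 out front; divide by 5, so div: x = 3.

Answer: x ∈ {3}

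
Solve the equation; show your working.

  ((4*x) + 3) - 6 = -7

Step 1. [((4*x) + 3) - 6 = -7] -6 is outermost — add 6 both sides. So sub: (4*x) + 3 = -1.
Step 2. [(4*x) + 3 = -1] 3 comes off first (subtract 3). So sub: 4*x = -4.
Step 3. [4*x = -4] LHS = 4·(…); ÷4 both sides ⇒ div: x = -1.

Answer: x ∈ {-1}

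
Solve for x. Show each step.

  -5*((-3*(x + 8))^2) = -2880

Step 1. [-5*((-3*(x + 8))^2) = -2880] -5·(inner) — divide through by -5 ⇒ div: (-3*(x + 8))^2 = 576.
Step 2. [(-3*(x + 8))^2 = 576] 576 ≥ 0, LHS is (·)² — take ±√. So sqrt: -3*(x + 8) = 24 or -24.
Step 3. [-3*(x + 8) = 24 or -24] -3 out front; divide by -3 ⇒ div: x + 8 = -8 or 8.
Step 4. [x + 8 = -8 or 8] peel the +8: subtract 8 from each side, so sub: x = -16 or 0.

Answer: x ∈ {-16, 0}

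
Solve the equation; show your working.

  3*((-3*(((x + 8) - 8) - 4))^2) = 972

Step 1. [3*((-3*(((x + 8) - 8) - 4))^2) = 972] LHS = 3·(…); ÷3 both sides, so div: (-3*(((x + 8) - 8) - 4))^2 = 324.
Step 2. [(-3*(((x + 8) - 8) - 4))^2 = 324] 324 ≥ 0, LHS is (·)² — take ±√, so sqrt: -3*(((x + 8) - 8) - 4) = 18 or -18.
Step 3. [-3*(((x + 8) - 8) - 4) = 18 or -18] -3 out front; divide by -3 ⇒ div: ((x + 8) - 8) - 4 = -6 or 6.
Step 4. [((x + 8) - 8) - 4 = -6 or 6] peel the -4: add 4 from each side. So sub: (x + 8) - 8 = -2 or 10.
Step 5. [(x + 8) - 8 = -2 or 10] add 8: x sits inside (… - 8), so sub: x + 8 = 6 or 18.
Step 6. [x + 8 = 6 or 18] 8 comes off first (subtract 8). So sub: x = -2 or 10.

Answer: x ∈ {-2, 10}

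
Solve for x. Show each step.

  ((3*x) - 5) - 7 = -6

Step 1. [((3*x) - 5) - 7 = -6] add 7: x sits inside (… - 7), so sub: (3*x) - 5 = 1.
Step 2. [(3*x) - 5 = 1] add 5: x sits inside (… - 5). So sub: 3*x = 6.
Step 3. [3*x = 6] 3 out front; divide by 3, so div: x = 2.

Answer: x ∈ {2}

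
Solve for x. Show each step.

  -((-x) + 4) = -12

Step 1. [-((-x) + 4) = -12] leading − — multiply by −1. So neg: (-x) + 4 = 12.
Step 2. [(-x) + 4 = 12] subtract 4: x sits inside (… + 4) ⇒ sub: -x = 8.
Step 3. [-x = 8] leading − — multiply by −1 ⇒ neg: x = -8.

Answer: x ∈ {-8}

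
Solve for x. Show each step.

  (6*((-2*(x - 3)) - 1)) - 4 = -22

Step 1. [(6*((-2*(x - 3)) - 1)) - 4 = -22] peel the -4: add 4 from each side. So sub: 6*((-2*(x - 3)) - 1) = -18.
Step 2. [6*((-2*(x - 3)) - 1) = -18] 6 out front; divide by 6. So div: (-2*(x - 3)) - 1 = -3.
Step 3. [(-2*(x - 3)) - 1 = -3] -1 is outermost — add 1 both sides ⇒ sub: -2*(x - 3) = -2.
Step 4. [-2*(x - 3) = -2] -2 out front; divide by -2. So div: x - 3 = 1.
Step 5. [x - 3 = 1] 3 comes off first (add 3). So sub: x = 4.

Answer: x ∈ {4}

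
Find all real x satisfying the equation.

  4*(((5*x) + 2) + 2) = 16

Step 1. [4*(((5*x) + 2) + 2) = 16] divide by the outer 4 ⇒ div: ((5*x) + 2) + 2 = 4.
Step 2. [((5*x) + 2) + 2 = 4] +2 is outermost — subtract 2 both sides, so sub: (5*x) + 2 = 2.
Step 3. [(5*x) + 2 = 2] peel the +2: subtract 2 from each side, so sub: 5*x = 0.
Step 4. [5*x = 0] 5·(inner) — divide through by 5. So div: x = 0.

Answer: x ∈ {0}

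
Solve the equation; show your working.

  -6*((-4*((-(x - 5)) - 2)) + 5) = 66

Step 1. [-6*((-4*((-(x - 5)) - 2)) + 5) = 66] -6·(inner) — divide through by -6 ⇒ div: (-4*((-(x - 5)) - 2)) + 5 = -11.
Step 2. [(-4*((-(x - 5)) - 2)) + 5 = -11] +5 is outermost — subtract 5 both sides, so sub: -4*((-(x - 5)) - 2) = -16.
Step 3. [-4*((-(x - 5)) - 2) = -16] leading coefficient -4: divide by -4, so div: (-(x - 5)) - 2 = 4.
Step 4. [(-(x - 5)) - 2 = 4] add 2: x sits inside (… - 2). So sub: -(x - 5) = 6.
Step 5. [-(x - 5) = 6] leading − — multiply by −1 ⇒ neg: x - 5 = -6.
Step 6. [x - 5 = -6] the outer -5 inverts by adding 5 ⇒ sub: x = -1.

Answer: x ∈ {-1}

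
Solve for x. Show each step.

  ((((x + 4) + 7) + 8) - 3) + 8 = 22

Step 1. [((((x + 4) + 7) + 8) - 3) + 8 = 22] +8 is outermost — subtract 8 both sides, so sub: (((x + 4) + 7) + 8) - 3 = 14.
Step 2. [(((x + 4) + 7) + 8) - 3 = 14] add 3: x sits inside (… - 3), so sub: ((x + 4) + 7) + 8 = 17.
Step 3. [((x + 4) + 7) + 8 = 17] the outer +8 inverts by subtracting 8 ⇒ sub: (x + 4) + 7 = 9.
Step 4. [(x + 4) + 7 = 9] 7 comes off first (subtract 7). So sub: x + 4 = 2.
Step 5. [x + 4 = 2] 4 comes off first (subtract 4) ⇒ sub: x = -2.

Answer: x ∈ {-2}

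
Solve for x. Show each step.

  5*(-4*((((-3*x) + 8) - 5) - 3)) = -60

Step 1. [5*(-4*((((-3*x) + 8) - 5) - 3)) = -60] divide by the outer 5. So div: -4*((((-3*x) + 8) - 5) - 3) = -12.
Step 2. [-4*((((-3*x) + 8) - 5) - 3) = -12] -4·(inner) — divide through by -4 ⇒ div: (((-3*x) + 8) - 5) - 3 = 3.
Step 3. [(((-3*x) + 8) - 5) - 3 = 3] add 3: x sits inside (… - 3), so sub: ((-3*x) + 8) - 5 = 6.
Step 4. [((-3*x) + 8) - 5 = 6] peel the -5: add 5 from each side ⇒ sub: (-3*x) + 8 = 11.
Step 5. [(-3*x) + 8 = 11] 8 comes off first (subtract 8) ⇒ sub: -3*x = 3.
Step 6. [-3*x = 3] -3 out front; divide by -3. So div: x = -1.

Answer: x ∈ {-1}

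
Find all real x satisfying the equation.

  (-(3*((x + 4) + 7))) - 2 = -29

Step 1. [(-(3*((x + 4) + 7))) - 2 = -29] the outer -2 inverts by adding 2 ⇒ sub: -(3*((x + 4) + 7)) = -27.
Step 2. [-(3*((x + 4) + 7)) = -27] flip signs both sides. So neg: 3*((x + 4) + 7) = 27.
Step 3. [3*((x + 4) + 7) = 27] divide by the outer 3. So div: (x + 4) + 7 = 9.
Step 4. [(x + 4) + 7 = 9] 7 comes off first (subtract 7) ⇒ sub: x + 4 = 2.
Step 5. [x + 4 = 2] 4 comes off first (subtract 4). So sub: x = -2.

Answer: x ∈ {-2}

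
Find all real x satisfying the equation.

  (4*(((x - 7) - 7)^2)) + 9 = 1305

Step 1. [(4*(((x - 7) - 7)^2)) + 9 = 1305] subtract 9: x sits inside (… + 9) ⇒ sub: 4*(((x - 7) - 7)^2) = 1296.
Step 2. [4*(((x - 7) - 7)^2) = 1296] LHS = 4·(…); ÷4 both sides ⇒ div: ((x - 7) - 7)^2 = 324.
Step 3. [((x - 7) - 7)^2 = 324] LHS squared, RHS 324 ≥ 0: apply √ (±). So sqrt: (x - 7) - 7 = 18 or -18.
Step 4. [(x - 7) - 7 = 18 or -18] peel the -7: add 7 from each side, so sub: x - 7 = 25 or -11.
Step 5. [x - 7 = 25 or -11] add 7: x sits inside (… - 7), so sub: x = 32 or -4.

Answer: x ∈ {-4, 32}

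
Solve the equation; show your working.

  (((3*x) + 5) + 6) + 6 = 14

Step 1. [(((3*x) + 5) + 6) + 6 = 14] subtract 6: x sits inside (… + 6), so sub: ((3*x) + 5) + 6 = 8.
Step 2. [((3*x) + 5) + 6 = 8] subtract 6: x sits inside (… + 6), so sub: (3*x) + 5 = 2.
Step 3. [(3*x) + 5 = 2] +5 is outermost — subtract 5 both sides ⇒ sub: 3*x = -3.
Step 4. [3*x = -3] 3·(inner) — divide through by 3. So div: x = -1.

Answer: x ∈ {-1}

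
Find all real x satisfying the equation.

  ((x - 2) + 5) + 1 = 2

Step 1. [((x - 2) + 5) + 1 = 2] 1 comes off first (subtract 1). So sub: (x - 2) + 5 = 1.
Step 2. [(x - 2) + 5 = 1] 5 comes off first (subtract 5). So sub: x - 2 = -4.
Step 3. [x - 2 = -4] -2 is outermost — add 2 both sides. So sub: x = -2.

Answer: x ∈ {-2}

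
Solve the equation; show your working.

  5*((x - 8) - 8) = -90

Step 1. [5*((x - 8) - 8) = -90] 5 out front; divide by 5, so div: (x - 8) - 8 = -18.
Step 2. [(x - 8) - 8 = -18] -8 is outermost — add 8 both sides. So sub: x - 8 = -10.
Step 3. [x - 8 = -10] -8 is outermost — add 8 both sides ⇒ sub: x = -2.

Answer: x ∈ {-2}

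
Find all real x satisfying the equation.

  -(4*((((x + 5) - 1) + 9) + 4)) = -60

Step 1. [-(4*((((x + 5) - 1) + 9) + 4)) = -60] leading − — multiply by −1 ⇒ neg: 4*((((x + 5) - 1) + 9) + 4) = 60.
Step 2. [4*((((x + 5) - 1) + 9) + 4) = 60] LHS = 4·(…); ÷4 both sides ⇒ div: (((x + 5) - 1) + 9) + 4 = 15.
Step 3. [(((x + 5) - 1) + 9) + 4 = 15] the outer +4 inverts by subtracting 4. So sub: ((x + 5) - 1) + 9 = 11.
Step 4. [((x + 5) - 1) + 9 = 11] subtract 9: x sits inside (… + 9) ⇒ sub: (x + 5) - 1 = 2.
Step 5. [(x + 5) - 1 = 2] 1 comes off first (add 1) ⇒ sub: x + 5 = 3.
Step 6. [x + 5 = 3] subtract 5: x sits inside (… + 5). So sub: x = -2.

Answer: x ∈ {-2}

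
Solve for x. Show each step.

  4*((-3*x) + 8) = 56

Step 1. [4*((-3*x) + 8) = 56] LHS = 4·(…); ÷4 both sides ⇒ div: (-3*x) + 8 = 14.
Step 2. [(-3*x) + 8 = 14] +8 is outermost — subtract 8 both sides ⇒ sub: -3*x = 6.
Step 3. [-3*x = 6] divide by the outer -3. So div: x = -2.

Answer: x ∈ {-2}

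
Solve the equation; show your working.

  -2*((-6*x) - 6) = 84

Step 1. [-2*((-6*x) - 6) = 84] leading coefficient -2: divide by -2, so div: (-6*x) - 6 = -42.
Step 2. [(-6*x) - 6 = -42] -6 divides every term; factor it out. So factor: x + 1 = 7.
Step 3. [x + 1 = 7] +1 is outermost — subtract 1 both sides ⇒ sub: x = 6.

Answer: x ∈ {6}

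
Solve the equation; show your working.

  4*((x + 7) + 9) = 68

Step 1. [4*((x + 7) + 9) = 68] LHS = 4·(…); ÷4 both sides ⇒ div: (x + 7) + 9 = 17.
Step 2. [(x + 7) + 9 = 17] +9 is outermost — subtract 9 both sides, so sub: x + 7 = 8.
Step 3. [x + 7 = 8] +7 is outermost — subtract 7 both sides, so sub: x = 1.

Answer: x ∈ {1}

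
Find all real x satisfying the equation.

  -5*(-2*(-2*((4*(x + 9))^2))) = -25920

Step 1. [-5*(-2*(-2*((4*(x + 9))^2))) = -25920] leading coefficient -5: divide by -5 ⇒ div: -2*(-2*((4*(x + 9))^2)) = 5184.
Step 2. [-2*(-2*((4*(x + 9))^2)) = 5184] -2 out front; divide by -2. So div: -2*((4*(x + 9))^2) = -2592.
Step 3. [-2*((4*(x + 9))^2) = -2592] -2 out front; divide by -2. So div: (4*(x + 9))^2 = 1296.
Step 4. [(4*(x + 9))^2 = 1296] √ both sides: 1296 ≥ 0 gives two branches, so sqrt: 4*(x + 9) = 36 or -36.
Step 5. [4*(x + 9) = 36 or -36] 4 out front; divide by 4. So div: x + 9 = 9 or -9.
Step 6. [x + 9 = 9 or -9] peel the +9: subtract 9 from each side. So sub: x = 0 or -18.

Answer: x ∈ {-18, 0}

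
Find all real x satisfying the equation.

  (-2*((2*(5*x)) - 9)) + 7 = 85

Step 1. [(-2*((2*(5*x)) - 9)) + 7 = 85] the outer +7 inverts by subtracting 7. So sub: -2*((2*(5*x)) - 9) = 78.
Step 2. [-2*((2*(5*x)) - 9) = 78] LHS = -2·(…); ÷-2 both sides, so div: (2*(5*x)) - 9 = -39.
Step 3. [(2*(5*x)) - 9 = -39] -9 is outermost — add 9 both sides. So sub: 2*(5*x) = -30.
Step 4. [2*(5*x) = -30] 2 out front; divide by 2 ⇒ div: 5*x = -15.
Step 5. [5*x = -15] 5·(inner) — divide through by 5. So div: x = -3.

Answer: x ∈ {-3}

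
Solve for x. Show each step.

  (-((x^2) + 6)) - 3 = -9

Step 1. [(-((x^2) + 6)) - 3 = -9] peel the -3: add 3 from each side ⇒ sub: -((x^2) + 6) = -6.
Step 2. [-((x^2) + 6) = -6] LHS negated; negate both sides ⇒ neg: (x^2) + 6 = 6.
Step 3. [(x^2) + 6 = 6] subtract 6: x sits inside (… + 6), so sub: x^2 = 0.
Step 4. [x^2 = 0] LHS squared, RHS 0 ≥ 0: apply √ (±) ⇒ sqrt: x = 0.

Answer: x ∈ {0}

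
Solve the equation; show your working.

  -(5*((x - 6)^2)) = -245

Step 1. [-(5*((x - 6)^2)) = -245] leading − — multiply by −1, so neg: 5*((x - 6)^2) = 245.
Step 2. [5*((x - 6)^2) = 245] 5 out front; divide by 5, so div: (x - 6)^2 = 49.
Step 3. [(x - 6)^2 = 49] 49 ≥ 0, LHS is (·)² — take ±√ ⇒ sqrt: x - 6 = 7 or -7.
Step 4. [x - 6 = 7 or -7] -6 is outermost — add 6 both sides, so sub: x = 13 or -1.

Answer: x ∈ {-1, 13}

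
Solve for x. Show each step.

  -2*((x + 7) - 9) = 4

Step 1. [-2*((x + 7) - 9) = 4] -2·(inner) — divide through by -2, so div: (x + 7) - 9 = -2.
Step 2. [(x + 7) - 9 = -2] 9 comes off first (add 9). So sub: x + 7 = 7.
Step 3. [x + 7 = 7] the outer +7 inverts by subtracting 7. So sub: x = 0.

Answer: x ∈ {0}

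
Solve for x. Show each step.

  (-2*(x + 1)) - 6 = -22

Step 1. [(-2*(x + 1)) - 6 = -22] 6 comes off first (add 6) ⇒ sub: -2*(x + 1) = -16.
Step 2. [-2*(x + 1) = -16] divide by the outer -2. So div: x + 1 = 8.
Step 3. [x + 1 = 8] 1 comes off first (subtract 1). So sub: x = 7.

Answer: x ∈ {7}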